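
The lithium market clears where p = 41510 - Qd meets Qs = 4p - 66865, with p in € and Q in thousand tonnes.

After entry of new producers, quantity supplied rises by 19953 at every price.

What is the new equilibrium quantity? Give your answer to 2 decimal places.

Solve the original market: 41510 - p = 4p - 66865, hence p = 21675 and Q = 19835.
After the shift, demand is Qd = 41510 - p and supply is Qs = 4p - 46912.
New equilibrium: 41510 - p = 4p - 46912 ⇒ 88422 = 5p ⇒ p = 17684.4, Q = 23825.6.

23825.60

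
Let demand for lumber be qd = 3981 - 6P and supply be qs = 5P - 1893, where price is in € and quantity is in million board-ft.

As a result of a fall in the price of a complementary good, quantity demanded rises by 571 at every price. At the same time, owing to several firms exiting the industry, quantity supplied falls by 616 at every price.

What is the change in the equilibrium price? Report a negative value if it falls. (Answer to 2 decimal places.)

+107.91

Solve the original market: 3981 - 6P = 5P - 1893, hence P = 534 and q = 777.
The shock moves the curves to qd = 4552 - 6P and qs = 5P - 2509.
Equate the new curves: 4552 - 6P = 5P - 2509, giving 7061 = 11P, P = 7061/11 ≈ 641.9091, q = 7706/11 ≈ 700.5455.
ΔP = 641.9091 − 534 = +107.91.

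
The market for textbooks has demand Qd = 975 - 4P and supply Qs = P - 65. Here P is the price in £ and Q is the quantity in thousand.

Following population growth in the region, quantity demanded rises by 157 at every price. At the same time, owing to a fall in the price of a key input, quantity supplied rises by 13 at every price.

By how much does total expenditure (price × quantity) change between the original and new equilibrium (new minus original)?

Initially, 975 - 4P = P - 65, so 1040 = 5P and P = 208, Q = 143.
With the change applied: demand Qd = 1132 - 4P, supply Qs = P - 52.
Equate the new curves: 1132 - 4P = P - 52, giving 1184 = 5P, P = 236.8, Q = 184.8.
Expenditure moves from 208×143 = 29744 to 236.8×184.8 = 43760.64; change = +14016.64.

+14016.64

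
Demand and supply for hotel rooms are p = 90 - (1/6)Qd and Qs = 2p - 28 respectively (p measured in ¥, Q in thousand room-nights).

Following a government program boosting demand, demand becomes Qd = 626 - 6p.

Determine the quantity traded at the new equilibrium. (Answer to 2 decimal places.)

Initially, 540 - 6p = 2p - 28, so 568 = 8p and p = 71, Q = 114.
The shock moves the curves to Qd = 626 - 6p and Qs = 2p - 28.
Clearing the new market: 626 - 6p = 2p - 28, so p = 81.75 and Q = 135.5.

135.50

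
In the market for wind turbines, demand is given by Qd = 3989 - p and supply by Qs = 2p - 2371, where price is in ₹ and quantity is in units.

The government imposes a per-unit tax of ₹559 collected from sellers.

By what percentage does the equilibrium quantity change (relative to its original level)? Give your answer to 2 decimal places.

-19.94

Before the shock: 3989 - p = 2p - 2371 ⇒ 6360 = 3p ⇒ p = 2120, Q = 1869.
Since sellers keep the price net of the tax, the effective supply curve becomes Qs = 2p - 3489.
Clearing the new market: 3989 - p = 2p - 3489, so p = 7478/3 ≈ 2492.6667 and Q = 4489/3 ≈ 1496.3333.
%ΔQ = (1496.3333 − 1869) / 1869 × 100 = -19.94%.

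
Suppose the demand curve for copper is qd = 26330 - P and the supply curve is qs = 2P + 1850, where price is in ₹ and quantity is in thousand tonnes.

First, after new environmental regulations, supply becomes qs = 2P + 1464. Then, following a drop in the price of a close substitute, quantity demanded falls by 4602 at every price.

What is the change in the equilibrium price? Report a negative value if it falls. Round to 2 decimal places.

Initially, 26330 - P = 2P + 1850, so 24480 = 3P and P = 8160, q = 18170.
With the change applied: demand qd = 21728 - P, supply qs = 2P + 1464.
Equate the new curves: 21728 - P = 2P + 1464, giving 20264 = 3P, P = 20264/3 ≈ 6754.6667, q = 44920/3 ≈ 14973.3333.
ΔP = 6754.6667 − 8160 = -1405.33.

-1405.33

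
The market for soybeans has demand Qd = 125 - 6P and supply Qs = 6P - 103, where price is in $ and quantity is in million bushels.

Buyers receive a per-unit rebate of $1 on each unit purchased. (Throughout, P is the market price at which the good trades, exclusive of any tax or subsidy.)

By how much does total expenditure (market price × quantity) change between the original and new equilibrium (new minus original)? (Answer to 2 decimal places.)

+64.00

Solve the original market: 125 - 6P = 6P - 103, hence P = 19 and Q = 11.
Since buyers' out-of-pocket price is the market price minus the rebate, the effective demand curve becomes Qd = 131 - 6P.
Setting them equal: 131 - 6P = 6P - 103 → 234 = 12P, so P = 19.5 and Q = 14.
Expenditure moves from 19×11 = 209 to 19.5×14 = 273; change = +64.00.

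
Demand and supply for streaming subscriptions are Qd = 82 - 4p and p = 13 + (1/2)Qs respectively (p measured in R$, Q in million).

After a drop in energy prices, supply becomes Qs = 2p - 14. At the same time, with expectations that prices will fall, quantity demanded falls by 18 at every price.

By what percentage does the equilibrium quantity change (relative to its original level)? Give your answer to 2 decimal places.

Initially, 82 - 4p = 2p - 26, so 108 = 6p and p = 18, Q = 10.
After the shift, demand is Qd = 64 - 4p and supply is Qs = 2p - 14.
Clearing the new market: 64 - 4p = 2p - 14, so p = 13 and Q = 12.
%ΔQ = (12 − 10) / 10 × 100 = +20.00%.

+20.00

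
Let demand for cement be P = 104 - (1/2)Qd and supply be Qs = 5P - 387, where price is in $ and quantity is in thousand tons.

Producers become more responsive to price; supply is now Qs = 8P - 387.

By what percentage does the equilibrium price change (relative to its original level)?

Original equilibrium: 208 - 2P = 5P - 387 gives 595 = 7P, so P = 85 and Q = 38.
After the shift, demand is Qd = 208 - 2P and supply is Qs = 8P - 387.
Setting them equal: 208 - 2P = 8P - 387 → 595 = 10P, so P = 59.5 and Q = 89.
%ΔP = (59.5 − 85) / 85 × 100 = -30%.

-30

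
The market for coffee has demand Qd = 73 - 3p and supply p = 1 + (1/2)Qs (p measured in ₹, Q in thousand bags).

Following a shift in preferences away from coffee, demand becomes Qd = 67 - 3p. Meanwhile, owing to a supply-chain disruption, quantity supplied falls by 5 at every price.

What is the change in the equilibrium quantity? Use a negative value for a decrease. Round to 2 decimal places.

Original equilibrium: 73 - 3p = 2p - 2 gives 75 = 5p, so p = 15 and Q = 28.
After the shift, demand is Qd = 67 - 3p and supply is Qs = 2p - 7.
Equate the new curves: 67 - 3p = 2p - 7, giving 74 = 5p, p = 14.8, Q = 22.6.
ΔQ = 22.6 − 28 = -5.40.

-5.40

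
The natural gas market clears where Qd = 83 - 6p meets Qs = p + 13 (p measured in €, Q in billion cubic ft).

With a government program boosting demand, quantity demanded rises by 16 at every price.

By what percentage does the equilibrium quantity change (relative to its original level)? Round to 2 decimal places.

+9.94

Original equilibrium: 83 - 6p = p + 13 gives 70 = 7p, so p = 10 and Q = 23.
The shock moves the curves to Qd = 99 - 6p and Qs = p + 13.
New equilibrium: 99 - 6p = p + 13 ⇒ 86 = 7p ⇒ p = 86/7 ≈ 12.2857, Q = 177/7 ≈ 25.2857.
%ΔQ = (25.2857 − 23) / 23 × 100 = +9.94%.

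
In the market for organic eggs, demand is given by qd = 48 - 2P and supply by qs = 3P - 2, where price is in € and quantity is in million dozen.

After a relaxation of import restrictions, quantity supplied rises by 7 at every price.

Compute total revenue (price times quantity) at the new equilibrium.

264.88

Before the shock: 48 - 2P = 3P - 2 ⇒ 50 = 5P ⇒ P = 10, q = 28.
After the shift, demand is qd = 48 - 2P and supply is qs = 3P + 5.
Setting them equal: 48 - 2P = 3P + 5 → 43 = 5P, so P = 8.6 and q = 30.8.
New expenditure = 8.6 × 30.8 = 264.88.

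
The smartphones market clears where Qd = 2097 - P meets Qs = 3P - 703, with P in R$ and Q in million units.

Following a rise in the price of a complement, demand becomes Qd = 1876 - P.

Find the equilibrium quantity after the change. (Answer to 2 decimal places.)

1231.25

Solve the original market: 2097 - P = 3P - 703, hence P = 700 and Q = 1397.
After the shift, demand is Qd = 1876 - P and supply is Qs = 3P - 703.
New equilibrium: 1876 - P = 3P - 703 ⇒ 2579 = 4P ⇒ P = 644.75, Q = 1231.25.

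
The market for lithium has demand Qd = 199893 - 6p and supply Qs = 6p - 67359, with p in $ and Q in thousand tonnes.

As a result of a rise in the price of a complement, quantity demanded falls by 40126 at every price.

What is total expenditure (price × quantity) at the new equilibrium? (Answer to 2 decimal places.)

Before the shock: 199893 - 6p = 6p - 67359 ⇒ 267252 = 12p ⇒ p = 22271, Q = 66267.
With the change applied: demand Qd = 159767 - 6p, supply Qs = 6p - 67359.
Setting them equal: 159767 - 6p = 6p - 67359 → 227126 = 12p, so p = 113563/6 ≈ 18927.1667 and Q = 46204.
New expenditure = 18927.1667 × 46204 = 874510808.67.

874510808.67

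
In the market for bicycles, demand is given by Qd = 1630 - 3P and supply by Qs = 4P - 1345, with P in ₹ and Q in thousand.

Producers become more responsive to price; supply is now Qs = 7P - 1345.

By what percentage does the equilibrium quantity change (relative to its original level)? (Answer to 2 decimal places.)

+107.75

Before the shock: 1630 - 3P = 4P - 1345 ⇒ 2975 = 7P ⇒ P = 425, Q = 355.
The shock moves the curves to Qd = 1630 - 3P and Qs = 7P - 1345.
New equilibrium: 1630 - 3P = 7P - 1345 ⇒ 2975 = 10P ⇒ P = 297.5, Q = 737.5.
%ΔQ = (737.5 − 355) / 355 × 100 = +107.75%.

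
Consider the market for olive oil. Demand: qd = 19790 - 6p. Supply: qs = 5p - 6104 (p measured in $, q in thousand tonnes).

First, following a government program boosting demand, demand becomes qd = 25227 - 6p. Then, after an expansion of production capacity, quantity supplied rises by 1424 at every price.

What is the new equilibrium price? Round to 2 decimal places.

2718.82

Before the shock: 19790 - 6p = 5p - 6104 ⇒ 25894 = 11p ⇒ p = 2354, q = 5666.
After the shift, demand is qd = 25227 - 6p and supply is qs = 5p - 4680.
New equilibrium: 25227 - 6p = 5p - 4680 ⇒ 29907 = 11p ⇒ p = 29907/11 ≈ 2718.8182, q = 98055/11 ≈ 8914.0909.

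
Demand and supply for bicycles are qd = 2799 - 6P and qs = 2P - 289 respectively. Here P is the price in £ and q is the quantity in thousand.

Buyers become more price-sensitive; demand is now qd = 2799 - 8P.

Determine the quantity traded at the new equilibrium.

Original equilibrium: 2799 - 6P = 2P - 289 gives 3088 = 8P, so P = 386 and q = 483.
With the change applied: demand qd = 2799 - 8P, supply qs = 2P - 289.
New equilibrium: 2799 - 8P = 2P - 289 ⇒ 3088 = 10P ⇒ P = 308.8, q = 328.6.

328.6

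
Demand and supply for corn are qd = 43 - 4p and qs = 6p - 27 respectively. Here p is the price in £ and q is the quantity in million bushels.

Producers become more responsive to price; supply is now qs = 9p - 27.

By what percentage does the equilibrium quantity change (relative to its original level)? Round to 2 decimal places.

+43.08

Original equilibrium: 43 - 4p = 6p - 27 gives 70 = 10p, so p = 7 and q = 15.
The shock moves the curves to qd = 43 - 4p and qs = 9p - 27.
Clearing the new market: 43 - 4p = 9p - 27, so p = 70/13 ≈ 5.3846 and q = 279/13 ≈ 21.4615.
%Δq = (21.4615 − 15) / 15 × 100 = +43.08%.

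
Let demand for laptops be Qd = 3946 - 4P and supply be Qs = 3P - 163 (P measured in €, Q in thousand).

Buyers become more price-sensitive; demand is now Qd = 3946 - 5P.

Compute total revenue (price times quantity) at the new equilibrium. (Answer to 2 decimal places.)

Solve the original market: 3946 - 4P = 3P - 163, hence P = 587 and Q = 1598.
After the shift, demand is Qd = 3946 - 5P and supply is Qs = 3P - 163.
Setting them equal: 3946 - 5P = 3P - 163 → 4109 = 8P, so P = 513.625 and Q = 1377.875.
New expenditure = 513.625 × 1377.875 = 707711.05.

707711.05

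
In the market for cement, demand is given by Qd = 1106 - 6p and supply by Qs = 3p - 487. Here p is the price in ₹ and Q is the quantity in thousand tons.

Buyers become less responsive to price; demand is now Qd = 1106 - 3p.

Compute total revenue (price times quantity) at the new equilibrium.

Before the shock: 1106 - 6p = 3p - 487 ⇒ 1593 = 9p ⇒ p = 177, Q = 44.
With the change applied: demand Qd = 1106 - 3p, supply Qs = 3p - 487.
Clearing the new market: 1106 - 3p = 3p - 487, so p = 265.5 and Q = 309.5.
New expenditure = 265.5 × 309.5 = 82172.25.

82172.25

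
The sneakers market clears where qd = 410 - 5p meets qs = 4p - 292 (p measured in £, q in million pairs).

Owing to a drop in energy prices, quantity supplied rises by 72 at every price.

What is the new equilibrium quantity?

60

Initially, 410 - 5p = 4p - 292, so 702 = 9p and p = 78, q = 20.
With the change applied: demand qd = 410 - 5p, supply qs = 4p - 220.
Setting them equal: 410 - 5p = 4p - 220 → 630 = 9p, so p = 70 and q = 60.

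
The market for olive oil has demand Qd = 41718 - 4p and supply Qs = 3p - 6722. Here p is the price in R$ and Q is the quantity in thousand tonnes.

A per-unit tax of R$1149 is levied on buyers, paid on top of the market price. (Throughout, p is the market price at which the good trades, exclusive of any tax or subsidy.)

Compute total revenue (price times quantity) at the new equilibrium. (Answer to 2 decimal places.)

Before the shock: 41718 - 4p = 3p - 6722 ⇒ 48440 = 7p ⇒ p = 6920, Q = 14038.
Since buyers pay the price plus the tax, the effective demand curve becomes Qd = 37122 - 4p.
Clearing the new market: 37122 - 4p = 3p - 6722, so p = 43844/7 ≈ 6263.4286 and Q = 84478/7 ≈ 12068.2857.
New expenditure = 6263.4286 × 12068.2857 = 75588845.55.

75588845.55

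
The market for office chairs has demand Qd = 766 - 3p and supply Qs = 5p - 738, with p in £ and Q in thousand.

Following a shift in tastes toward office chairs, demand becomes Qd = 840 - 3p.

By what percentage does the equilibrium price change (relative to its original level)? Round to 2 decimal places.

+4.92

Solve the original market: 766 - 3p = 5p - 738, hence p = 188 and Q = 202.
With the change applied: demand Qd = 840 - 3p, supply Qs = 5p - 738.
Equate the new curves: 840 - 3p = 5p - 738, giving 1578 = 8p, p = 197.25, Q = 248.25.
%Δp = (197.25 − 188) / 188 × 100 = +4.92%.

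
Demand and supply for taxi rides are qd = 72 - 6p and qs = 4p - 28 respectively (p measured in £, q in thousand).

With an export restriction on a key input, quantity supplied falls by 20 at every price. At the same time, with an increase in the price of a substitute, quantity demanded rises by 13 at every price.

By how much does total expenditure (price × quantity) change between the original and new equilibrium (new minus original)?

-50.84

Initially, 72 - 6p = 4p - 28, so 100 = 10p and p = 10, q = 12.
After the shift, demand is qd = 85 - 6p and supply is qs = 4p - 48.
Setting them equal: 85 - 6p = 4p - 48 → 133 = 10p, so p = 13.3 and q = 5.2.
Expenditure moves from 10×12 = 120 to 13.3×5.2 = 69.16; change = -50.84.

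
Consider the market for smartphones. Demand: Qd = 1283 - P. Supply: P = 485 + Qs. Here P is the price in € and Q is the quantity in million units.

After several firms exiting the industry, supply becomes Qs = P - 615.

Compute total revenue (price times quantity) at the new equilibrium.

316966

Initially, 1283 - P = P - 485, so 1768 = 2P and P = 884, Q = 399.
After the shift, demand is Qd = 1283 - P and supply is Qs = P - 615.
Setting them equal: 1283 - P = P - 615 → 1898 = 2P, so P = 949 and Q = 334.
New expenditure = 949 × 334 = 316966.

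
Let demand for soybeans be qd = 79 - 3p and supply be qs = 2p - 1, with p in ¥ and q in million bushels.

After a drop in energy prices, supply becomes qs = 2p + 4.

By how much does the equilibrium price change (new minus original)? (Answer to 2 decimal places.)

-1.00

Solve the original market: 79 - 3p = 2p - 1, hence p = 16 and q = 31.
After the shift, demand is qd = 79 - 3p and supply is qs = 2p + 4.
Setting them equal: 79 - 3p = 2p + 4 → 75 = 5p, so p = 15 and q = 34.
Δp = 15 − 16 = -1.00.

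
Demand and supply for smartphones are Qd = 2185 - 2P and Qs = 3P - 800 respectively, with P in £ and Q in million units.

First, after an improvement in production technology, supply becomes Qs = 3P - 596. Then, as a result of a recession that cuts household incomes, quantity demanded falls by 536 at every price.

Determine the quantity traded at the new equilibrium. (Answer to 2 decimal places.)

Solve the original market: 2185 - 2P = 3P - 800, hence P = 597 and Q = 991.
After the shift, demand is Qd = 1649 - 2P and supply is Qs = 3P - 596.
Setting them equal: 1649 - 2P = 3P - 596 → 2245 = 5P, so P = 449 and Q = 751.

751.00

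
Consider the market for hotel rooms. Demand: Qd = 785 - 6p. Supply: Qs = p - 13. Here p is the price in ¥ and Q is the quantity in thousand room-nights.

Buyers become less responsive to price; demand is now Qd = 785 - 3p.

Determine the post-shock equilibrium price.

Original equilibrium: 785 - 6p = p - 13 gives 798 = 7p, so p = 114 and Q = 101.
The shock moves the curves to Qd = 785 - 3p and Qs = p - 13.
Setting them equal: 785 - 3p = p - 13 → 798 = 4p, so p = 199.5 and Q = 186.5.

199.5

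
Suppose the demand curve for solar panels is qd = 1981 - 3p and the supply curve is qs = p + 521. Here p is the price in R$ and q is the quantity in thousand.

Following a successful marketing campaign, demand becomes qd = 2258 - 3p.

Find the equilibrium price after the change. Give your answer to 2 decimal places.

Before the shock: 1981 - 3p = p + 521 ⇒ 1460 = 4p ⇒ p = 365, q = 886.
After the shift, demand is qd = 2258 - 3p and supply is qs = p + 521.
Setting them equal: 2258 - 3p = p + 521 → 1737 = 4p, so p = 434.25 and q = 955.25.

434.25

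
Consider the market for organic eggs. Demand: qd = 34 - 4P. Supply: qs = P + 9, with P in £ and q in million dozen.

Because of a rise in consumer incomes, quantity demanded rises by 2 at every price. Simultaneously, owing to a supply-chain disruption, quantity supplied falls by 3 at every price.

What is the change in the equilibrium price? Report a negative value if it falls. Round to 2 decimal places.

+1.00

Initially, 34 - 4P = P + 9, so 25 = 5P and P = 5, q = 14.
The new curves are qd = 36 - 4P (demand) and qs = P + 6 (supply).
Setting them equal: 36 - 4P = P + 6 → 30 = 5P, so P = 6 and q = 12.
ΔP = 6 − 5 = +1.00.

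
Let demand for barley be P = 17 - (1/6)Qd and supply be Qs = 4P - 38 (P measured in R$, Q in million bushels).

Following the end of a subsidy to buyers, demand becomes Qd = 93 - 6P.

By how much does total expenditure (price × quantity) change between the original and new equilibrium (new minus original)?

Before the shock: 102 - 6P = 4P - 38 ⇒ 140 = 10P ⇒ P = 14, Q = 18.
The shock moves the curves to Qd = 93 - 6P and Qs = 4P - 38.
New equilibrium: 93 - 6P = 4P - 38 ⇒ 131 = 10P ⇒ P = 13.1, Q = 14.4.
Expenditure moves from 14×18 = 252 to 13.1×14.4 = 188.64; change = -63.36.

-63.36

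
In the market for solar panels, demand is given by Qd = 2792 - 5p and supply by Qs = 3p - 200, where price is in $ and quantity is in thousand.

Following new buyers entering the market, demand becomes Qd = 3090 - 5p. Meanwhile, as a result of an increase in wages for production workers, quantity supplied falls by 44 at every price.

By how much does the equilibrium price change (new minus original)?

Before the shock: 2792 - 5p = 3p - 200 ⇒ 2992 = 8p ⇒ p = 374, Q = 922.
The new curves are Qd = 3090 - 5p (demand) and Qs = 3p - 244 (supply).
New equilibrium: 3090 - 5p = 3p - 244 ⇒ 3334 = 8p ⇒ p = 416.75, Q = 1006.25.
Δp = 416.75 − 374 = +42.75.

+42.75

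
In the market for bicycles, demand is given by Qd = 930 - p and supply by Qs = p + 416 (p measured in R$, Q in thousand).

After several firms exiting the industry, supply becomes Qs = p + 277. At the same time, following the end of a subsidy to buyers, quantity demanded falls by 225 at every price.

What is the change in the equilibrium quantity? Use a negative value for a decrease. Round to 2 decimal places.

-182.00

Solve the original market: 930 - p = p + 416, hence p = 257 and Q = 673.
With the change applied: demand Qd = 705 - p, supply Qs = p + 277.
Clearing the new market: 705 - p = p + 277, so p = 214 and Q = 491.
ΔQ = 491 − 673 = -182.00.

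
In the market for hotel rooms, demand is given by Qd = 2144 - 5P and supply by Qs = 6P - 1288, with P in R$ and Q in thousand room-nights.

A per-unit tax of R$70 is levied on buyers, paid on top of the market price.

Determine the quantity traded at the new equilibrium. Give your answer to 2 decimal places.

Original equilibrium: 2144 - 5P = 6P - 1288 gives 3432 = 11P, so P = 312 and Q = 584.
Since buyers pay the price plus the tax, the effective demand curve becomes Qd = 1794 - 5P.
New equilibrium: 1794 - 5P = 6P - 1288 ⇒ 3082 = 11P ⇒ P = 3082/11 ≈ 280.1818, Q = 4324/11 ≈ 393.0909.

393.09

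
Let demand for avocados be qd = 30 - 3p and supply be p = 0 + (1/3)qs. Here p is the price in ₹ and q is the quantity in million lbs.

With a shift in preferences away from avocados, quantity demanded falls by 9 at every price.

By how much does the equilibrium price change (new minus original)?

Original equilibrium: 30 - 3p = 3p gives 30 = 6p, so p = 5 and q = 15.
The shock moves the curves to qd = 21 - 3p and qs = 3p.
Clearing the new market: 21 - 3p = 3p, so p = 3.5 and q = 10.5.
Δp = 3.5 − 5 = -1.5.

-1.5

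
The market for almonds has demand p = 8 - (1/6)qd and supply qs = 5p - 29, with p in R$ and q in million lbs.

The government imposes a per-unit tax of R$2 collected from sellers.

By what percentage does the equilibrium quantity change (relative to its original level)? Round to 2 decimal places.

Before the shock: 48 - 6p = 5p - 29 ⇒ 77 = 11p ⇒ p = 7, q = 6.
Since sellers keep the price net of the tax, the effective supply curve becomes qs = 5p - 39.
Equate the new curves: 48 - 6p = 5p - 39, giving 87 = 11p, p = 87/11 ≈ 7.9091, q = 6/11 ≈ 0.5455.
%Δq = (0.5455 − 6) / 6 × 100 = -90.91%.

-90.91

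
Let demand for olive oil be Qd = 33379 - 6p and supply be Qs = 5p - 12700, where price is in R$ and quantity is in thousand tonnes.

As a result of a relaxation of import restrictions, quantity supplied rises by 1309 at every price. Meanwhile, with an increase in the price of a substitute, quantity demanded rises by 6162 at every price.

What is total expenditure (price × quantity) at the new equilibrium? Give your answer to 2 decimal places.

Original equilibrium: 33379 - 6p = 5p - 12700 gives 46079 = 11p, so p = 4189 and Q = 8245.
The shock moves the curves to Qd = 39541 - 6p and Qs = 5p - 11391.
New equilibrium: 39541 - 6p = 5p - 11391 ⇒ 50932 = 11p ⇒ p = 50932/11 ≈ 4630.1818, Q = 129359/11 ≈ 11759.9091.
New expenditure = 4630.1818 × 11759.9091 = 54450517.26.

54450517.26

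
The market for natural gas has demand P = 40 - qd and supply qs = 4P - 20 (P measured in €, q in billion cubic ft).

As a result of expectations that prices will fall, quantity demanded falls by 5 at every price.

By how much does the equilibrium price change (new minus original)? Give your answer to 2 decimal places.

Solve the original market: 40 - P = 4P - 20, hence P = 12 and q = 28.
The shock moves the curves to qd = 35 - P and qs = 4P - 20.
New equilibrium: 35 - P = 4P - 20 ⇒ 55 = 5P ⇒ P = 11, q = 24.
ΔP = 11 − 12 = -1.00.

-1.00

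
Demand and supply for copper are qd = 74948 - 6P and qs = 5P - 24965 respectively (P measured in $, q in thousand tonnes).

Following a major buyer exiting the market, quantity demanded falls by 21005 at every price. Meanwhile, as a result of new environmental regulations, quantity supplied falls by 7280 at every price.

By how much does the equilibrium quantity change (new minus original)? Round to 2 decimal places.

-13518.64

Solve the original market: 74948 - 6P = 5P - 24965, hence P = 9083 and q = 20450.
After the shift, demand is qd = 53943 - 6P and supply is qs = 5P - 32245.
Setting them equal: 53943 - 6P = 5P - 32245 → 86188 = 11P, so P = 86188/11 ≈ 7835.2727 and q = 76245/11 ≈ 6931.3636.
Δq = 6931.3636 − 20450 = -13518.64.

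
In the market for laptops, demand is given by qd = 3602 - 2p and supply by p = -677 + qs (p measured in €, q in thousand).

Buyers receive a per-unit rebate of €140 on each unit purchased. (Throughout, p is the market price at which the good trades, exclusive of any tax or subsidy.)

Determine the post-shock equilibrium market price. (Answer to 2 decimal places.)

Initially, 3602 - 2p = p + 677, so 2925 = 3p and p = 975, q = 1652.
Since buyers' out-of-pocket price is the market price minus the rebate, the effective demand curve becomes qd = 3882 - 2p.
New equilibrium: 3882 - 2p = p + 677 ⇒ 3205 = 3p ⇒ p = 3205/3 ≈ 1068.3333, q = 5236/3 ≈ 1745.3333.

1068.33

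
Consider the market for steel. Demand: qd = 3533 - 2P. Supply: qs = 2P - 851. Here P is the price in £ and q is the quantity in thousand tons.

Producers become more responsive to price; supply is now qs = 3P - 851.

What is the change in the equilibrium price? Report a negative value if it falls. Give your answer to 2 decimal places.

-219.20

Solve the original market: 3533 - 2P = 2P - 851, hence P = 1096 and q = 1341.
After the shift, demand is qd = 3533 - 2P and supply is qs = 3P - 851.
Clearing the new market: 3533 - 2P = 3P - 851, so P = 876.8 and q = 1779.4.
ΔP = 876.8 − 1096 = -219.20.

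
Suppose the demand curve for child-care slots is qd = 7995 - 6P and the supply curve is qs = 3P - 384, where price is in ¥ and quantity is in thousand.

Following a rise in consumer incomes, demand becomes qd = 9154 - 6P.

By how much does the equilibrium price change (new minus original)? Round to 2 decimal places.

Initially, 7995 - 6P = 3P - 384, so 8379 = 9P and P = 931, q = 2409.
After the shift, demand is qd = 9154 - 6P and supply is qs = 3P - 384.
New equilibrium: 9154 - 6P = 3P - 384 ⇒ 9538 = 9P ⇒ P = 9538/9 ≈ 1059.7778, q = 8386/3 ≈ 2795.3333.
ΔP = 1059.7778 − 931 = +128.78.

+128.78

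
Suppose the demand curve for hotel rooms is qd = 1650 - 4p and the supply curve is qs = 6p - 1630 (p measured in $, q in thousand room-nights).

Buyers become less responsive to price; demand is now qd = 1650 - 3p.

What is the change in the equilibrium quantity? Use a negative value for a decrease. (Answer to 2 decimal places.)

Before the shock: 1650 - 4p = 6p - 1630 ⇒ 3280 = 10p ⇒ p = 328, q = 338.
After the shift, demand is qd = 1650 - 3p and supply is qs = 6p - 1630.
New equilibrium: 1650 - 3p = 6p - 1630 ⇒ 3280 = 9p ⇒ p = 3280/9 ≈ 364.4444, q = 1670/3 ≈ 556.6667.
Δq = 556.6667 − 338 = +218.67.

+218.67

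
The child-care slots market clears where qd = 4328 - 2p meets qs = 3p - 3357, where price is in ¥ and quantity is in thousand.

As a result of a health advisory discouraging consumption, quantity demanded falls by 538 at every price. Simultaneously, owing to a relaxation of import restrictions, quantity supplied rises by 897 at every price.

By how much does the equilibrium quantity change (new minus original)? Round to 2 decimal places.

Solve the original market: 4328 - 2p = 3p - 3357, hence p = 1537 and q = 1254.
With the change applied: demand qd = 3790 - 2p, supply qs = 3p - 2460.
Setting them equal: 3790 - 2p = 3p - 2460 → 6250 = 5p, so p = 1250 and q = 1290.
Δq = 1290 − 1254 = +36.00.

+36.00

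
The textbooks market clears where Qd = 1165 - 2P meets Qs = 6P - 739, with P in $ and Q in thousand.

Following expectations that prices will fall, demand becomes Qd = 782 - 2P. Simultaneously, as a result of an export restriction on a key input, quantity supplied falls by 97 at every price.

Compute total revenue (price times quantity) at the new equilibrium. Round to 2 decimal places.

76349.38

Solve the original market: 1165 - 2P = 6P - 739, hence P = 238 and Q = 689.
After the shift, demand is Qd = 782 - 2P and supply is Qs = 6P - 836.
Equate the new curves: 782 - 2P = 6P - 836, giving 1618 = 8P, P = 202.25, Q = 377.5.
New expenditure = 202.25 × 377.5 = 76349.38.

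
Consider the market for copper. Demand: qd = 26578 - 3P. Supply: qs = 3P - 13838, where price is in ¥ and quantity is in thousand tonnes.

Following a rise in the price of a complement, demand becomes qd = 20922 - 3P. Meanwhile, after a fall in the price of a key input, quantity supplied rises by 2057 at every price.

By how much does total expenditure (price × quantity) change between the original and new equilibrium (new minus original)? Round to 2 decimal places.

Before the shock: 26578 - 3P = 3P - 13838 ⇒ 40416 = 6P ⇒ P = 6736, q = 6370.
After the shift, demand is qd = 20922 - 3P and supply is qs = 3P - 11781.
New equilibrium: 20922 - 3P = 3P - 11781 ⇒ 32703 = 6P ⇒ P = 5450.5, q = 4570.5.
Expenditure moves from 6736×6370 = 42908320 to 5450.5×4570.5 = 24911510.25; change = -17996809.75.

-17996809.75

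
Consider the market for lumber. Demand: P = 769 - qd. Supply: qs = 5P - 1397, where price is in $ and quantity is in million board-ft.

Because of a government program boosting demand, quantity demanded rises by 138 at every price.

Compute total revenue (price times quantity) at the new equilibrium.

Original equilibrium: 769 - P = 5P - 1397 gives 2166 = 6P, so P = 361 and q = 408.
The shock moves the curves to qd = 907 - P and qs = 5P - 1397.
Equate the new curves: 907 - P = 5P - 1397, giving 2304 = 6P, P = 384, q = 523.
New expenditure = 384 × 523 = 200832.

200832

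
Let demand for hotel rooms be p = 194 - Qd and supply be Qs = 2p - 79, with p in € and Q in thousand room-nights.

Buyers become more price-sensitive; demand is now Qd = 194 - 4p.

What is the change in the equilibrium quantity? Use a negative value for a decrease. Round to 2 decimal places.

-91.00

Before the shock: 194 - p = 2p - 79 ⇒ 273 = 3p ⇒ p = 91, Q = 103.
The new curves are Qd = 194 - 4p (demand) and Qs = 2p - 79 (supply).
Clearing the new market: 194 - 4p = 2p - 79, so p = 45.5 and Q = 12.
ΔQ = 12 − 103 = -91.00.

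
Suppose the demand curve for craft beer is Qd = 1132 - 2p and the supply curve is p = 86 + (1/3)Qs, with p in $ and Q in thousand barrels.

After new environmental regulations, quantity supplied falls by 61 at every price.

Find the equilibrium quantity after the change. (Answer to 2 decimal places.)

Original equilibrium: 1132 - 2p = 3p - 258 gives 1390 = 5p, so p = 278 and Q = 576.
The new curves are Qd = 1132 - 2p (demand) and Qs = 3p - 319 (supply).
Setting them equal: 1132 - 2p = 3p - 319 → 1451 = 5p, so p = 290.2 and Q = 551.6.

551.60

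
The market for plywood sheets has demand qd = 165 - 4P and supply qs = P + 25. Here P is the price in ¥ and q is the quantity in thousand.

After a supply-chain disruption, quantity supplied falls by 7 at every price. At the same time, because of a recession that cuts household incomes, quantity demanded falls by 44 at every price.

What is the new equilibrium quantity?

38.6

Original equilibrium: 165 - 4P = P + 25 gives 140 = 5P, so P = 28 and q = 53.
With the change applied: demand qd = 121 - 4P, supply qs = P + 18.
Clearing the new market: 121 - 4P = P + 18, so P = 20.6 and q = 38.6.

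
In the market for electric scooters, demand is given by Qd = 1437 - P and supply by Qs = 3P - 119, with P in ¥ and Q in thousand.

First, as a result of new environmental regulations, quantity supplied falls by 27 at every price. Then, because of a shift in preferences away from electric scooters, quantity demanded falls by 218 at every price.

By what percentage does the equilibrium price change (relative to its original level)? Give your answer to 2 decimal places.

Initially, 1437 - P = 3P - 119, so 1556 = 4P and P = 389, Q = 1048.
After the shift, demand is Qd = 1219 - P and supply is Qs = 3P - 146.
Setting them equal: 1219 - P = 3P - 146 → 1365 = 4P, so P = 341.25 and Q = 877.75.
%ΔP = (341.25 − 389) / 389 × 100 = -12.28%.

-12.28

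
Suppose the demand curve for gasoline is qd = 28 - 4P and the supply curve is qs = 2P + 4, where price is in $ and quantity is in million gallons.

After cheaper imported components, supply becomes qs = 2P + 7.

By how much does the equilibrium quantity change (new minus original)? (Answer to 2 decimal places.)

+2.00

Initially, 28 - 4P = 2P + 4, so 24 = 6P and P = 4, q = 12.
With the change applied: demand qd = 28 - 4P, supply qs = 2P + 7.
Equate the new curves: 28 - 4P = 2P + 7, giving 21 = 6P, P = 3.5, q = 14.
Δq = 14 − 12 = +2.00.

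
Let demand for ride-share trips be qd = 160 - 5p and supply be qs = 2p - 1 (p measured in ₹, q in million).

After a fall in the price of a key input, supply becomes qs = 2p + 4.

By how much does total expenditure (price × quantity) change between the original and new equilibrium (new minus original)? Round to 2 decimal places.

+47.45

Original equilibrium: 160 - 5p = 2p - 1 gives 161 = 7p, so p = 23 and q = 45.
The shock moves the curves to qd = 160 - 5p and qs = 2p + 4.
Equate the new curves: 160 - 5p = 2p + 4, giving 156 = 7p, p = 156/7 ≈ 22.2857, q = 340/7 ≈ 48.5714.
Expenditure moves from 23×45 = 1035 to 22.2857×48.5714 = 1082.4490; change = +47.45.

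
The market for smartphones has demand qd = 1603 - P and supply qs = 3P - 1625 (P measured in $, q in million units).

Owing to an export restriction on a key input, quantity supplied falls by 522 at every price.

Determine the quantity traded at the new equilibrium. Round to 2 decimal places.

Before the shock: 1603 - P = 3P - 1625 ⇒ 3228 = 4P ⇒ P = 807, q = 796.
The shock moves the curves to qd = 1603 - P and qs = 3P - 2147.
Clearing the new market: 1603 - P = 3P - 2147, so P = 937.5 and q = 665.5.

665.50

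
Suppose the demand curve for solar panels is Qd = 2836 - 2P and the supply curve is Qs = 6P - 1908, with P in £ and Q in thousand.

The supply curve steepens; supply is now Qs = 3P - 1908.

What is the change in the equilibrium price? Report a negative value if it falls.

Initially, 2836 - 2P = 6P - 1908, so 4744 = 8P and P = 593, Q = 1650.
The shock moves the curves to Qd = 2836 - 2P and Qs = 3P - 1908.
Clearing the new market: 2836 - 2P = 3P - 1908, so P = 948.8 and Q = 938.4.
ΔP = 948.8 − 593 = +355.8.

+355.8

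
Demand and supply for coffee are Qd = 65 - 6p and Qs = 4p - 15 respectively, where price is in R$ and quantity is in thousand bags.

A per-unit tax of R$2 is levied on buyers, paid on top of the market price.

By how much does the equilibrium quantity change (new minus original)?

Before the shock: 65 - 6p = 4p - 15 ⇒ 80 = 10p ⇒ p = 8, Q = 17.
Since buyers pay the price plus the tax, the effective demand curve becomes Qd = 53 - 6p.
Equate the new curves: 53 - 6p = 4p - 15, giving 68 = 10p, p = 6.8, Q = 12.2.
ΔQ = 12.2 − 17 = -4.8.

-4.8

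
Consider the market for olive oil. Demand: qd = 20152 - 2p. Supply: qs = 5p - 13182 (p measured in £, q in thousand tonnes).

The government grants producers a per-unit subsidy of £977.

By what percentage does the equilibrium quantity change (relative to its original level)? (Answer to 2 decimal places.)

+13.13

Initially, 20152 - 2p = 5p - 13182, so 33334 = 7p and p = 4762, q = 10628.
Since sellers receive the price plus the subsidy, the effective supply curve becomes qs = 5p - 8297.
Equate the new curves: 20152 - 2p = 5p - 8297, giving 28449 = 7p, p = 28449/7 ≈ 4064.1429, q = 84166/7 ≈ 12023.7143.
%Δq = (12023.7143 − 10628) / 10628 × 100 = +13.13%.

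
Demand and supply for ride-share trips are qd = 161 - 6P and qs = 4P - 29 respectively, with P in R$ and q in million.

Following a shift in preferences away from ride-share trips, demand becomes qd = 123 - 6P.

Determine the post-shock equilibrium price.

Before the shock: 161 - 6P = 4P - 29 ⇒ 190 = 10P ⇒ P = 19, q = 47.
The shock moves the curves to qd = 123 - 6P and qs = 4P - 29.
Equate the new curves: 123 - 6P = 4P - 29, giving 152 = 10P, P = 15.2, q = 31.8.

15.2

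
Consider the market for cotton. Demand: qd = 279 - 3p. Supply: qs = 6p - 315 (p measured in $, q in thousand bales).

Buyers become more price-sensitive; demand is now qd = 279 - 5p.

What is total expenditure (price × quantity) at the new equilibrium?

486

Before the shock: 279 - 3p = 6p - 315 ⇒ 594 = 9p ⇒ p = 66, q = 81.
The new curves are qd = 279 - 5p (demand) and qs = 6p - 315 (supply).
Clearing the new market: 279 - 5p = 6p - 315, so p = 54 and q = 9.
New expenditure = 54 × 9 = 486.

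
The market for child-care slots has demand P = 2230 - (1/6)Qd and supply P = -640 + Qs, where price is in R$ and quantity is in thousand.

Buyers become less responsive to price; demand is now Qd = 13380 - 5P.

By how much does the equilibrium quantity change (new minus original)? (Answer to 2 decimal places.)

Initially, 13380 - 6P = P + 640, so 12740 = 7P and P = 1820, Q = 2460.
With the change applied: demand Qd = 13380 - 5P, supply Qs = P + 640.
Clearing the new market: 13380 - 5P = P + 640, so P = 6370/3 ≈ 2123.3333 and Q = 8290/3 ≈ 2763.3333.
ΔQ = 2763.3333 − 2460 = +303.33.

+303.33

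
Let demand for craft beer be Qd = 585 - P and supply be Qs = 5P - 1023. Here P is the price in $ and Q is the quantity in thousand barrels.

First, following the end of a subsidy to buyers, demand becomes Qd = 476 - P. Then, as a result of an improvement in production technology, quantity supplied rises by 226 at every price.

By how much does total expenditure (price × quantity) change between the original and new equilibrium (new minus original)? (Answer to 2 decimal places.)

Solve the original market: 585 - P = 5P - 1023, hence P = 268 and Q = 317.
After the shift, demand is Qd = 476 - P and supply is Qs = 5P - 797.
Clearing the new market: 476 - P = 5P - 797, so P = 1273/6 ≈ 212.1667 and Q = 1583/6 ≈ 263.8333.
Expenditure moves from 268×317 = 84956 to 212.1667×263.8333 = 55976.6389; change = -28979.36.

-28979.36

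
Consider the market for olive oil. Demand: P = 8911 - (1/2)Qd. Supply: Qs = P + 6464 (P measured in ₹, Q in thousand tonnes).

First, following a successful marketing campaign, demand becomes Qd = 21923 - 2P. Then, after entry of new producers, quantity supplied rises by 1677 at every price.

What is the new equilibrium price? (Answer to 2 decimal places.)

4594.00

Original equilibrium: 17822 - 2P = P + 6464 gives 11358 = 3P, so P = 3786 and Q = 10250.
After the shift, demand is Qd = 21923 - 2P and supply is Qs = P + 8141.
Setting them equal: 21923 - 2P = P + 8141 → 13782 = 3P, so P = 4594 and Q = 12735.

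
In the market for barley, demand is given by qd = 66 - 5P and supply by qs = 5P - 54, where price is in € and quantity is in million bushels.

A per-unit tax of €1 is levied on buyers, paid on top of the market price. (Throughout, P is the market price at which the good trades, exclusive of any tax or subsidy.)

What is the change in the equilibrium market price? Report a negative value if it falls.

Initially, 66 - 5P = 5P - 54, so 120 = 10P and P = 12, q = 6.
Since buyers pay the price plus the tax, the effective demand curve becomes qd = 61 - 5P.
New equilibrium: 61 - 5P = 5P - 54 ⇒ 115 = 10P ⇒ P = 11.5, q = 3.5.
ΔP = 11.5 − 12 = -0.5.

-0.5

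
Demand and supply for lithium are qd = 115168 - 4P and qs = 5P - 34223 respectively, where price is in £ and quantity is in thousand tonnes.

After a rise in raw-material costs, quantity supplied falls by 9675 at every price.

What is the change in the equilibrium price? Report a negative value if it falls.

Solve the original market: 115168 - 4P = 5P - 34223, hence P = 16599 and q = 48772.
The shock moves the curves to qd = 115168 - 4P and qs = 5P - 43898.
Equate the new curves: 115168 - 4P = 5P - 43898, giving 159066 = 9P, P = 17674, q = 44472.
ΔP = 17674 − 16599 = +1075.

+1075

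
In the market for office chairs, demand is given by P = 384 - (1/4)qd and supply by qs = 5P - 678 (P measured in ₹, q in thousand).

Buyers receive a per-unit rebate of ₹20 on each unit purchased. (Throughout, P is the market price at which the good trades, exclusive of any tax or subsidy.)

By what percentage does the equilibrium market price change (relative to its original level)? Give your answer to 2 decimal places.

Initially, 1536 - 4P = 5P - 678, so 2214 = 9P and P = 246, q = 552.
Since buyers' out-of-pocket price is the market price minus the rebate, the effective demand curve becomes qd = 1616 - 4P.
Setting them equal: 1616 - 4P = 5P - 678 → 2294 = 9P, so P = 2294/9 ≈ 254.8889 and q = 5368/9 ≈ 596.4444.
%ΔP = (254.8889 − 246) / 246 × 100 = +3.61%.

+3.61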